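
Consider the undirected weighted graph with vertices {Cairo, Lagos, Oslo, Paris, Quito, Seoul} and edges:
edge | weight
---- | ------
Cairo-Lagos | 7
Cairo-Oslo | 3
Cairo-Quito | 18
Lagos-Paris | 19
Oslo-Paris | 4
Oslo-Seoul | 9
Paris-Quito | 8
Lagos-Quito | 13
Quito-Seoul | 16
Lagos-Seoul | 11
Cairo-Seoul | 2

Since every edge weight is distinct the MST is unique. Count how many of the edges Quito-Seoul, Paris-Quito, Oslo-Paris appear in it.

2

Kruskal's algorithm — process edges by increasing weight (ties by edge label):
Cairo-Seoul (2): add — endpoints in different components.
Cairo-Oslo (3): add — endpoints in different components.
Oslo-Paris (4): add — endpoints in different components.
Cairo-Lagos (7): add — endpoints in different components.
Paris-Quito (8): add — endpoints in different components.
MST edge set: {Cairo-Seoul, Cairo-Oslo, Oslo-Paris, Cairo-Lagos, Paris-Quito}.
Of the listed edges, {Paris-Quito, Oslo-Paris} are in the MST → 2.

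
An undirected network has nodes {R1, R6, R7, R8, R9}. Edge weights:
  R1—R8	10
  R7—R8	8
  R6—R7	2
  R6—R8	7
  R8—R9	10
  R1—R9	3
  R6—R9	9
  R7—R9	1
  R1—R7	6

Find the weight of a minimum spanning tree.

13

Kruskal's algorithm — process edges by increasing weight (ties by edge label):
R7—R9 (1): add — endpoints in different components.
R6—R7 (2): add — endpoints in different components.
R1—R9 (3): add — endpoints in different components.
R1—R7 (6): skip — R1 and R7 already connected.
R6—R8 (7): add — endpoints in different components.
MST edges: R7—R9, R6—R7, R1—R9, R6—R8; total weight 1+2+3+7 = 13.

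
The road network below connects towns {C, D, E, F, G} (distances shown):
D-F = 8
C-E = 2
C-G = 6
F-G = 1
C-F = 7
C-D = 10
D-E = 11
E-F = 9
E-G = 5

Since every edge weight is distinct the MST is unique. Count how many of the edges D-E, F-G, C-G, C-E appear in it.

2

Kruskal: consider edges lightest-first.
F-G (1): add — endpoints in different components.
C-E (2): add — endpoints in different components.
E-G (5): add — endpoints in different components.
C-G (6): skip — C and G already connected.
C-F (7): skip — C and F already connected.
D-F (8): add — endpoints in different components.
MST edge set: {F-G, C-E, E-G, D-F}.
Of the listed edges, {F-G, C-E} are in the MST → 2.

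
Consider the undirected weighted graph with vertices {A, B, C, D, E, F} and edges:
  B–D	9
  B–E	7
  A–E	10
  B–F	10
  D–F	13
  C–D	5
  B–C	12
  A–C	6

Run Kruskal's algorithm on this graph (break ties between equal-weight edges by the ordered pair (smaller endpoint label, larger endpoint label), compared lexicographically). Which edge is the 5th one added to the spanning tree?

B-F

Kruskal: consider edges lightest-first.
C–D (5): add — endpoints in different components.
A–C (6): add — endpoints in different components.
B–E (7): add — endpoints in different components.
B–D (9): add — endpoints in different components.
A–E (10): skip — A and E already connected.
B–F (10): add — endpoints in different components.
The 5th edge added is B–F.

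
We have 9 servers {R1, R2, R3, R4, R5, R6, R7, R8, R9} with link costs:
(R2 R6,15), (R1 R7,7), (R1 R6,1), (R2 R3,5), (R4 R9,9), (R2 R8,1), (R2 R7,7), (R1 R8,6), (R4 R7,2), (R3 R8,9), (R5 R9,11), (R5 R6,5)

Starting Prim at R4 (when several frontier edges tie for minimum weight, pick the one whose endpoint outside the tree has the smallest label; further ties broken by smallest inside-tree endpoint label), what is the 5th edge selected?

Prim, starting at R4.
Step 1: cheapest edge leaving the tree is R4 R7 (2); add R7.
Step 2: cheapest edge leaving the tree is R1 R7 (7); add R1.
Step 3: cheapest edge leaving the tree is R1 R6 (1); add R6.
Step 4: cheapest edge leaving the tree is R5 R6 (5); add R5.
Step 5: cheapest edge leaving the tree is R1 R8 (6); add R8.
Step 6: cheapest edge leaving the tree is R2 R8 (1); add R2.
Step 7: cheapest edge leaving the tree is R2 R3 (5); add R3.
Step 8: cheapest edge leaving the tree is R4 R9 (9); add R9.
The 5th edge added is R1 R8.

R1-R8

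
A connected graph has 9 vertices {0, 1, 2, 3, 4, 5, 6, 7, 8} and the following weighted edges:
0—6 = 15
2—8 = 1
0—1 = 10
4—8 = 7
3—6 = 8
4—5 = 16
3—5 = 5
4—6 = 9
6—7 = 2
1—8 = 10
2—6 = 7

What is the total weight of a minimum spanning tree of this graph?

Prim, starting at 4.
Step 1: cheapest edge leaving the tree is 4—8 (7); add 8.
Step 2: cheapest edge leaving the tree is 2—8 (1); add 2.
Step 3: cheapest edge leaving the tree is 2—6 (7); add 6.
Step 4: cheapest edge leaving the tree is 6—7 (2); add 7.
Step 5: cheapest edge leaving the tree is 3—6 (8); add 3.
Step 6: cheapest edge leaving the tree is 3—5 (5); add 5.
Step 7: cheapest edge leaving the tree is 1—8 (10); add 1.
Step 8: cheapest edge leaving the tree is 0—1 (10); add 0.
MST edges: 4—8, 2—8, 2—6, 6—7, 3—6, 3—5, 1—8, 0—1; total weight 7+1+7+2+8+5+10+10 = 50.

50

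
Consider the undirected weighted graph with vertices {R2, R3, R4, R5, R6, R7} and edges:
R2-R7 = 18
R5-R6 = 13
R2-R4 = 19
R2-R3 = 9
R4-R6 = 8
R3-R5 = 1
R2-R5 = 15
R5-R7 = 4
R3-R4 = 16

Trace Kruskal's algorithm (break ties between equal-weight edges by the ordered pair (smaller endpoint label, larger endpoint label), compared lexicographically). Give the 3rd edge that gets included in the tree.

Kruskal: consider edges lightest-first.
R3-R5 (1): add. Components now {R7} {R4} {R6} {R3,R5} {R2}
R5-R7 (4): add. Components now {R3,R5,R7} {R4} {R6} {R2}
R4-R6 (8): add. Components now {R3,R5,R7} {R4,R6} {R2}
R2-R3 (9): add. Components now {R2,R3,R5,R7} {R4,R6}
R5-R6 (13): add. Components now {R2,R3,R4,R5,R6,R7}
The 3rd edge added is R4-R6.

R4-R6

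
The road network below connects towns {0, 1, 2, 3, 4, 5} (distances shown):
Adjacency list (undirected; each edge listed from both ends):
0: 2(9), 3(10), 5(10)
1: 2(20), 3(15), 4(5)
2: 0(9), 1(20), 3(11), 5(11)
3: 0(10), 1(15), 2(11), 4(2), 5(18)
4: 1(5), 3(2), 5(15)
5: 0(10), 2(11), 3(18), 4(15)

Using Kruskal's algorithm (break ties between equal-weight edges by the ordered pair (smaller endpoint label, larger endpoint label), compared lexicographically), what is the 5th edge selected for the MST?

0-5

Kruskal: consider edges lightest-first.
3—4 (2): add — endpoints in different components.
1—4 (5): add — endpoints in different components.
0—2 (9): add — endpoints in different components.
0—3 (10): add — endpoints in different components.
0—5 (10): add — endpoints in different components.
The 5th edge added is 0—5.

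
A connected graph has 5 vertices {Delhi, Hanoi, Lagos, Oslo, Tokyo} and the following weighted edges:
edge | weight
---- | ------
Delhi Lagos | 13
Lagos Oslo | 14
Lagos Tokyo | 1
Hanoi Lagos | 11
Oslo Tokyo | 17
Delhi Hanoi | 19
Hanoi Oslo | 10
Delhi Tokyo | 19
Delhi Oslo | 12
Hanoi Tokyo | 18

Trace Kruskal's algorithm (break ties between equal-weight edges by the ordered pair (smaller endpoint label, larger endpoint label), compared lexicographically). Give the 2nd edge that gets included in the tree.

Hanoi-Oslo

Kruskal: consider edges lightest-first.
Lagos Tokyo (1): add. Components now {Hanoi} {Lagos,Tokyo} {Oslo} {Delhi}
Hanoi Oslo (10): add. Components now {Hanoi,Oslo} {Lagos,Tokyo} {Delhi}
Hanoi Lagos (11): add. Components now {Hanoi,Lagos,Oslo,Tokyo} {Delhi}
Delhi Oslo (12): add. Components now {Delhi,Hanoi,Lagos,Oslo,Tokyo}
The 2nd edge added is Hanoi Oslo.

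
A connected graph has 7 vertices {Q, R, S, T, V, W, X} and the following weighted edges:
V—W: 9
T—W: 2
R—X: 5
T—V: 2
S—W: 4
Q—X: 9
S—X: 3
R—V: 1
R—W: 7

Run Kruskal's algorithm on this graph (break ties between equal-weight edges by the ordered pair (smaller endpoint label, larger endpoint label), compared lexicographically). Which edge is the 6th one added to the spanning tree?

Kruskal's algorithm — process edges by increasing weight (ties by edge label):
R—V (1): add. Components now {T} {Q} {R,V} {W} {S} {X}
T—V (2): add. Components now {R,T,V} {Q} {W} {S} {X}
T—W (2): add. Components now {R,T,V,W} {Q} {S} {X}
S—X (3): add. Components now {R,T,V,W} {Q} {S,X}
S—W (4): add. Components now {R,S,T,V,W,X} {Q}
R—X (5): skip — R and X already connected.
R—W (7): skip — R and W already connected.
Q—X (9): add. Components now {Q,R,S,T,V,W,X}
The 6th edge added is Q—X.

Q-X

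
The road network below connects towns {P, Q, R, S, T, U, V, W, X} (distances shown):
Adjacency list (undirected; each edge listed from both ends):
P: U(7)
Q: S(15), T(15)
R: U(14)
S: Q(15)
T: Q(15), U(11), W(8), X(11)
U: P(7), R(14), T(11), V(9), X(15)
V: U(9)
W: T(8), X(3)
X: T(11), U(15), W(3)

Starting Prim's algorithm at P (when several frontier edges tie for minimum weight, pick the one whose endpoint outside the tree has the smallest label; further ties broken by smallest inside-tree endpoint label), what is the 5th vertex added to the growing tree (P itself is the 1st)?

W

Grow the tree from P using Prim:
Step 1: cheapest edge leaving the tree is P U (7); add U.
Step 2: cheapest edge leaving the tree is U V (9); add V.
Step 3: cheapest edge leaving the tree is T U (11); add T.
Step 4: cheapest edge leaving the tree is T W (8); add W.
Step 5: cheapest edge leaving the tree is W X (3); add X.
Step 6: cheapest edge leaving the tree is R U (14); add R.
Step 7: cheapest edge leaving the tree is Q T (15); add Q.
Step 8: cheapest edge leaving the tree is Q S (15); add S.
Vertex order: P, U, V, T, W, X, R, Q, S. The 5th vertex is W.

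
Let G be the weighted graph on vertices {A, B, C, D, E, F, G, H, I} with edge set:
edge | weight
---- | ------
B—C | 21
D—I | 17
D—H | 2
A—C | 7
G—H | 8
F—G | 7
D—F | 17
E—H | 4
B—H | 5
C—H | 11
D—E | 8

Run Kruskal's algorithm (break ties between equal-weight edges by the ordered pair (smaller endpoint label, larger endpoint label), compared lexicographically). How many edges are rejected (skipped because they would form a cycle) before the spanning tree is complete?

2

Sort edges by weight, then run Kruskal:
D—H (2): add — endpoints in different components.
E—H (4): add — endpoints in different components.
B—H (5): add — endpoints in different components.
A—C (7): add — endpoints in different components.
F—G (7): add — endpoints in different components.
D—E (8): skip — D and E already connected.
G—H (8): add — endpoints in different components.
C—H (11): add — endpoints in different components.
D—F (17): skip — D and F already connected.
D—I (17): add — endpoints in different components.
Edges rejected before the tree was complete: 2.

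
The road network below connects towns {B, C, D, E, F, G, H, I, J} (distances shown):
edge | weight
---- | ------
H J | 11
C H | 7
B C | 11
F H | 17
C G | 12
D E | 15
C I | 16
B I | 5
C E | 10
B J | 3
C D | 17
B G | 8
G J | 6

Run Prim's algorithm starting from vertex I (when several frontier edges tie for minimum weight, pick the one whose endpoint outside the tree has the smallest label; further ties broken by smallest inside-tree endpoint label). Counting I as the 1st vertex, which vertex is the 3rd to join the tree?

J

Grow the tree from I using Prim:
Step 1: frontier [B I 5, C I 16] → take B I (5); add B.
Step 2: frontier [B J 3, B G 8, B C 11, C I 16] → take B J (3); add J.
Step 3: frontier [B G 8, B C 11, C I 16, G J 6, H J 11] → take G J (6); add G.
Step 4: frontier [B C 11, C G 12, C I 16, H J 11] → take B C (11); add C.
Step 5: frontier [C H 7, C E 10, C D 17, H J 11] → take C H (7); add H.
Step 6: frontier [C E 10, C D 17, F H 17] → take C E (10); add E.
Step 7: frontier [C D 17, D E 15, F H 17] → take D E (15); add D.
Step 8: frontier [F H 17] → take F H (17); add F.
Vertex order: I, B, J, G, C, H, E, D, F. The 3rd vertex is J.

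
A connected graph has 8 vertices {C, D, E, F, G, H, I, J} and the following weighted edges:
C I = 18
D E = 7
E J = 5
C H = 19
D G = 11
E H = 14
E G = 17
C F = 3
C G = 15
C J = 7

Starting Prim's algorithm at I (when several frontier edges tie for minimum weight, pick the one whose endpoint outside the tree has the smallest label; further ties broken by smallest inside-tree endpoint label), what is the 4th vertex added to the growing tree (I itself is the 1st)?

Grow the tree from I using Prim:
Step 1: frontier [C I 18] → take C I (18); add C.
Step 2: frontier [C F 3, C J 7, C G 15, C H 19] → take C F (3); add F.
Step 3: frontier [C J 7, C G 15, C H 19] → take C J (7); add J.
Step 4: frontier [C G 15, C H 19, E J 5] → take E J (5); add E.
Step 5: frontier [C G 15, C H 19, D E 7, E H 14, E G 17] → take D E (7); add D.
Step 6: frontier [C G 15, C H 19, D G 11, E H 14, E G 17] → take D G (11); add G.
Step 7: frontier [C H 19, E H 14] → take E H (14); add H.
Vertex order: I, C, F, J, E, D, G, H. The 4th vertex is J.

J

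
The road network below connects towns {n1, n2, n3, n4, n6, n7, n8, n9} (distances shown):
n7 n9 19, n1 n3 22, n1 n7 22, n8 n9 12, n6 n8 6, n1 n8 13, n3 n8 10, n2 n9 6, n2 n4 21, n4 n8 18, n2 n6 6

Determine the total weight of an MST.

Prim's algorithm from n6:
Step 1: cheapest edge leaving the tree is n2 n6 (6); add n2.
Step 2: cheapest edge leaving the tree is n6 n8 (6); add n8.
Step 3: cheapest edge leaving the tree is n2 n9 (6); add n9.
Step 4: cheapest edge leaving the tree is n3 n8 (10); add n3.
Step 5: cheapest edge leaving the tree is n1 n8 (13); add n1.
Step 6: cheapest edge leaving the tree is n4 n8 (18); add n4.
Step 7: cheapest edge leaving the tree is n7 n9 (19); add n7.
MST edges: n2 n6, n6 n8, n2 n9, n3 n8, n1 n8, n4 n8, n7 n9; total weight 6+6+6+10+13+18+19 = 78.

78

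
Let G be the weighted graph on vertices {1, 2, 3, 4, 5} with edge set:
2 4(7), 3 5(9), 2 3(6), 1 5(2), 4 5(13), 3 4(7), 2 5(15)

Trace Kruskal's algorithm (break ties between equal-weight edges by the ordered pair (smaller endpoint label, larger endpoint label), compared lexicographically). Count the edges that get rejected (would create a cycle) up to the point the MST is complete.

Sort edges by weight, then run Kruskal:
1 5 (2): add. Components now {1,5} {2} {3} {4}
2 3 (6): add. Components now {1,5} {2,3} {4}
2 4 (7): add. Components now {1,5} {2,3,4}
3 4 (7): skip — 3 and 4 already connected.
3 5 (9): add. Components now {1,2,3,4,5}
Edges rejected before the tree was complete: 1.

1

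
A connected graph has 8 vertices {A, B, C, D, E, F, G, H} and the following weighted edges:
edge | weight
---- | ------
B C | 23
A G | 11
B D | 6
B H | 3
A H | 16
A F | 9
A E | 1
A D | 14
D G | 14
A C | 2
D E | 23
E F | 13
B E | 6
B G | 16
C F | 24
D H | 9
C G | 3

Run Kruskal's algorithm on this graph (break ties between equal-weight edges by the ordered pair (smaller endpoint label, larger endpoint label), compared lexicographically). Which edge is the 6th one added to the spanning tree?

B-E

Sort edges by weight, then run Kruskal:
A E (1): add — endpoints in different components.
A C (2): add — endpoints in different components.
B H (3): add — endpoints in different components.
C G (3): add — endpoints in different components.
B D (6): add — endpoints in different components.
B E (6): add — endpoints in different components.
A F (9): add — endpoints in different components.
The 6th edge added is B E.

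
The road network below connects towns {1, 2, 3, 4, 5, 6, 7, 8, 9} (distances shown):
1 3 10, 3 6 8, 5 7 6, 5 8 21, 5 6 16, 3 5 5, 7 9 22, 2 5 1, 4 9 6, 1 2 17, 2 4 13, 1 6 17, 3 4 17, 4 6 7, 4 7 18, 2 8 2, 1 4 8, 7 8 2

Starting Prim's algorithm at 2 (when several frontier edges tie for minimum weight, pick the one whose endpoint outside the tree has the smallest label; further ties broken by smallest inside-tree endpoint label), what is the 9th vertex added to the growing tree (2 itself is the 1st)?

1

Prim, starting at 2.
Step 1: cheapest edge leaving the tree is 2 5 (1); add 5.
Step 2: cheapest edge leaving the tree is 2 8 (2); add 8.
Step 3: cheapest edge leaving the tree is 7 8 (2); add 7.
Step 4: cheapest edge leaving the tree is 3 5 (5); add 3.
Step 5: cheapest edge leaving the tree is 3 6 (8); add 6.
Step 6: cheapest edge leaving the tree is 4 6 (7); add 4.
Step 7: cheapest edge leaving the tree is 4 9 (6); add 9.
Step 8: cheapest edge leaving the tree is 1 4 (8); add 1.
Vertex order: 2, 5, 8, 7, 3, 6, 4, 9, 1. The 9th vertex is 1.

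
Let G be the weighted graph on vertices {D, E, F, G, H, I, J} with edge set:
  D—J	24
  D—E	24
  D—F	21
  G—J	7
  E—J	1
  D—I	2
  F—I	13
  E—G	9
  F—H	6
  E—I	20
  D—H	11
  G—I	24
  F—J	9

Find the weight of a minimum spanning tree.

36

Kruskal's algorithm — process edges by increasing weight (ties by edge label):
E—J (1): add — endpoints in different components.
D—I (2): add — endpoints in different components.
F—H (6): add — endpoints in different components.
G—J (7): add — endpoints in different components.
E—G (9): skip — E and G already connected.
F—J (9): add — endpoints in different components.
D—H (11): add — endpoints in different components.
MST edges: E—J, D—I, F—H, G—J, F—J, D—H; total weight 1+2+6+7+9+11 = 36.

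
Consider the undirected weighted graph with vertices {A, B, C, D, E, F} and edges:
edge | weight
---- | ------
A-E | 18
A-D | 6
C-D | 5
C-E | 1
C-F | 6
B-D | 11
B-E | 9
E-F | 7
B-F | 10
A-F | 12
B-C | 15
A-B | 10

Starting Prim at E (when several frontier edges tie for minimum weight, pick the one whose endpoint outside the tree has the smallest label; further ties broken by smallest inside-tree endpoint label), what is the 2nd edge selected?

Prim's algorithm from E:
Step 1: frontier [C-E 1, E-F 7, B-E 9, A-E 18] → take C-E (1); add C.
Step 2: frontier [C-D 5, C-F 6, B-C 15, E-F 7, B-E 9, A-E 18] → take C-D (5); add D.
Step 3: frontier [C-F 6, B-C 15, A-D 6, B-D 11, E-F 7, B-E 9, A-E 18] → take A-D (6); add A.
Step 4: frontier [A-B 10, A-F 12, C-F 6, B-C 15, B-D 11, E-F 7, B-E 9] → take C-F (6); add F.
Step 5: frontier [A-B 10, B-C 15, B-D 11, B-E 9, B-F 10] → take B-E (9); add B.
The 2nd edge added is C-D.

C-D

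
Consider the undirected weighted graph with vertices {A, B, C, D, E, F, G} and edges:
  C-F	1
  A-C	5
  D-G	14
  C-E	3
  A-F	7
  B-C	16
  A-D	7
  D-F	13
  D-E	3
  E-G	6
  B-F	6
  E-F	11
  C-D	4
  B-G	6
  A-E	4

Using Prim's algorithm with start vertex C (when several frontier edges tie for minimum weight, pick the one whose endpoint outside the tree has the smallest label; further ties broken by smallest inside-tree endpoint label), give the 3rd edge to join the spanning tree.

D-E

Grow the tree from C using Prim:
Step 1: cheapest edge leaving the tree is C-F (1); add F.
Step 2: cheapest edge leaving the tree is C-E (3); add E.
Step 3: cheapest edge leaving the tree is D-E (3); add D.
Step 4: cheapest edge leaving the tree is A-E (4); add A.
Step 5: cheapest edge leaving the tree is B-F (6); add B.
Step 6: cheapest edge leaving the tree is B-G (6); add G.
The 3rd edge added is D-E.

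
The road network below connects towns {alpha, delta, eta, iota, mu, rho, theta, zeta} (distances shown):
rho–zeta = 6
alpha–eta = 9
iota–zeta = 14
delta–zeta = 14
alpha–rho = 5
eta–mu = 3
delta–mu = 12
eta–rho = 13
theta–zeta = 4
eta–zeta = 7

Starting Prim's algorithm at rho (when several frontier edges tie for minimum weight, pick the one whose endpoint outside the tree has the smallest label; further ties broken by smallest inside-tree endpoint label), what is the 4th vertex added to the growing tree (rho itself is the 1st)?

Prim's algorithm from rho:
Step 1: frontier [alpha–rho 5, rho–zeta 6, eta–rho 13] → take alpha–rho (5); add alpha.
Step 2: frontier [alpha–eta 9, rho–zeta 6, eta–rho 13] → take rho–zeta (6); add zeta.
Step 3: frontier [alpha–eta 9, eta–rho 13, theta–zeta 4, eta–zeta 7, delta–zeta 14, iota–zeta 14] → take theta–zeta (4); add theta.
Step 4: frontier [alpha–eta 9, eta–rho 13, eta–zeta 7, delta–zeta 14, iota–zeta 14] → take eta–zeta (7); add eta.
Step 5: frontier [eta–mu 3, delta–zeta 14, iota–zeta 14] → take eta–mu (3); add mu.
Step 6: frontier [delta–mu 12, delta–zeta 14, iota–zeta 14] → take delta–mu (12); add delta.
Step 7: frontier [iota–zeta 14] → take iota–zeta (14); add iota.
Vertex order: rho, alpha, zeta, theta, eta, mu, delta, iota. The 4th vertex is theta.

theta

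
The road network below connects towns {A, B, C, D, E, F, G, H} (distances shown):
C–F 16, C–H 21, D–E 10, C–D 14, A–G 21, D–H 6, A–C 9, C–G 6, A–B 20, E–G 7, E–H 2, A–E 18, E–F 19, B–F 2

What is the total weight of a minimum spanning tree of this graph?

Kruskal: consider edges lightest-first.
B–F (2): add — endpoints in different components.
E–H (2): add — endpoints in different components.
C–G (6): add — endpoints in different components.
D–H (6): add — endpoints in different components.
E–G (7): add — endpoints in different components.
A–C (9): add — endpoints in different components.
D–E (10): skip — D and E already connected.
C–D (14): skip — C and D already connected.
C–F (16): add — endpoints in different components.
MST edges: B–F, E–H, C–G, D–H, E–G, A–C, C–F; total weight 2+2+6+6+7+9+16 = 48.

48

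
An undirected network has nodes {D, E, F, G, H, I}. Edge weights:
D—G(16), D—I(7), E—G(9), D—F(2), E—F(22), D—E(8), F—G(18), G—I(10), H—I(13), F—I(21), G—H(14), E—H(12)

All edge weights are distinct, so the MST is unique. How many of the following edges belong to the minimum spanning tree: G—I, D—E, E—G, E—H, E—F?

3

Kruskal's algorithm — process edges by increasing weight (ties by edge label):
D—F (2): add. Components now {D,F} {E} {G} {H} {I}
D—I (7): add. Components now {D,F,I} {E} {G} {H}
D—E (8): add. Components now {D,E,F,I} {G} {H}
E—G (9): add. Components now {D,E,F,G,I} {H}
G—I (10): skip — G and I already connected.
E—H (12): add. Components now {D,E,F,G,H,I}
MST edge set: {D—F, D—I, D—E, E—G, E—H}.
Of the listed edges, {D—E, E—G, E—H} are in the MST → 3.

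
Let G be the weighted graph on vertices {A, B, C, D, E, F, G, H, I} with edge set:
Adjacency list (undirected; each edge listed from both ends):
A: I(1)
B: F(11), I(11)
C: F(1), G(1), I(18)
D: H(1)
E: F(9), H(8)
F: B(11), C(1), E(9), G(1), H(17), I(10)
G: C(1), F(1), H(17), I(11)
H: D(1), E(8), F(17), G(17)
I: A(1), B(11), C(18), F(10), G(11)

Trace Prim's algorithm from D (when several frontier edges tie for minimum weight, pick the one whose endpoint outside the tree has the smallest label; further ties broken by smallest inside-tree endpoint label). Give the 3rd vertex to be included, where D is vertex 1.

E

Prim's algorithm from D:
Step 1: cheapest edge leaving the tree is D H (1); add H.
Step 2: cheapest edge leaving the tree is E H (8); add E.
Step 3: cheapest edge leaving the tree is E F (9); add F.
Step 4: cheapest edge leaving the tree is C F (1); add C.
Step 5: cheapest edge leaving the tree is C G (1); add G.
Step 6: cheapest edge leaving the tree is F I (10); add I.
Step 7: cheapest edge leaving the tree is A I (1); add A.
Step 8: cheapest edge leaving the tree is B F (11); add B.
Vertex order: D, H, E, F, C, G, I, A, B. The 3rd vertex is E.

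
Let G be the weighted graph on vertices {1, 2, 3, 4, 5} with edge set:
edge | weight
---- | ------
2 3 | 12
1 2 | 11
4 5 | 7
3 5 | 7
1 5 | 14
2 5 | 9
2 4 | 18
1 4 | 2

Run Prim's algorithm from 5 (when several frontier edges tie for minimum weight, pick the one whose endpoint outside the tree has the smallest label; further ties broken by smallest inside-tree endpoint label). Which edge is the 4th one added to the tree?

Prim, starting at 5.
Step 1: frontier [3 5 7, 4 5 7, 2 5 9, 1 5 14] → take 3 5 (7); add 3.
Step 2: frontier [2 3 12, 4 5 7, 2 5 9, 1 5 14] → take 4 5 (7); add 4.
Step 3: frontier [2 3 12, 1 4 2, 2 4 18, 2 5 9, 1 5 14] → take 1 4 (2); add 1.
Step 4: frontier [1 2 11, 2 3 12, 2 4 18, 2 5 9] → take 2 5 (9); add 2.
The 4th edge added is 2 5.

2-5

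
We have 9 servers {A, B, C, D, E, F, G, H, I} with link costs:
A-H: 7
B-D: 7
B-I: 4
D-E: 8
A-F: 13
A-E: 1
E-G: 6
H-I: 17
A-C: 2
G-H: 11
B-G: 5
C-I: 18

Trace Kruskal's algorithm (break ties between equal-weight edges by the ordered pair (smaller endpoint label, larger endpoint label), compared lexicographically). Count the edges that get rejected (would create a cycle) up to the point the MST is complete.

Kruskal's algorithm — process edges by increasing weight (ties by edge label):
A-E (1): add — endpoints in different components.
A-C (2): add — endpoints in different components.
B-I (4): add — endpoints in different components.
B-G (5): add — endpoints in different components.
E-G (6): add — endpoints in different components.
A-H (7): add — endpoints in different components.
B-D (7): add — endpoints in different components.
D-E (8): skip — D and E already connected.
G-H (11): skip — G and H already connected.
A-F (13): add — endpoints in different components.
Edges rejected before the tree was complete: 2.

2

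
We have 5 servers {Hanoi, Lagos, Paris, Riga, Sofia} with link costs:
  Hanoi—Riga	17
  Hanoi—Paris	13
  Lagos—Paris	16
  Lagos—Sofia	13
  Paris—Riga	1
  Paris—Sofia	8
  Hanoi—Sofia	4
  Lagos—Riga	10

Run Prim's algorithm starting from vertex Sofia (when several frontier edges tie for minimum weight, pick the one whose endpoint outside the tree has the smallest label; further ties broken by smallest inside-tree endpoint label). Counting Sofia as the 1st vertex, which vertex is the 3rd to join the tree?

Paris

Grow the tree from Sofia using Prim:
Step 1: frontier [Hanoi—Sofia 4, Paris—Sofia 8, Lagos—Sofia 13] → take Hanoi—Sofia (4); add Hanoi.
Step 2: frontier [Hanoi—Paris 13, Hanoi—Riga 17, Paris—Sofia 8, Lagos—Sofia 13] → take Paris—Sofia (8); add Paris.
Step 3: frontier [Hanoi—Riga 17, Paris—Riga 1, Lagos—Paris 16, Lagos—Sofia 13] → take Paris—Riga (1); add Riga.
Step 4: frontier [Lagos—Paris 16, Lagos—Riga 10, Lagos—Sofia 13] → take Lagos—Riga (10); add Lagos.
Vertex order: Sofia, Hanoi, Paris, Riga, Lagos. The 3rd vertex is Paris.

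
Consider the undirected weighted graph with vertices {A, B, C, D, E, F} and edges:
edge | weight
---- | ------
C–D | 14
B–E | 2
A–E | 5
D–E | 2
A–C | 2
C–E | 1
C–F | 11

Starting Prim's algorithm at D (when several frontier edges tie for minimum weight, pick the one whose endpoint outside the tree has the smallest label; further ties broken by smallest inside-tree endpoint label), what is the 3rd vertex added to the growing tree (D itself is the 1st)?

Prim's algorithm from D:
Step 1: cheapest edge leaving the tree is D–E (2); add E.
Step 2: cheapest edge leaving the tree is C–E (1); add C.
Step 3: cheapest edge leaving the tree is A–C (2); add A.
Step 4: cheapest edge leaving the tree is B–E (2); add B.
Step 5: cheapest edge leaving the tree is C–F (11); add F.
Vertex order: D, E, C, A, B, F. The 3rd vertex is C.

C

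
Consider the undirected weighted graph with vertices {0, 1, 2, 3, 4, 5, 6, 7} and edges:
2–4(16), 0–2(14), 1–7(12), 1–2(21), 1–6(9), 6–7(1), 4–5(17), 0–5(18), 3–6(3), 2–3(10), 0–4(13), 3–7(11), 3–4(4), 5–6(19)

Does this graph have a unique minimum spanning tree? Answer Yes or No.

Kruskal's algorithm — process edges by increasing weight (ties by edge label):
6–7 (1): add — endpoints in different components.
3–6 (3): add — endpoints in different components.
3–4 (4): add — endpoints in different components.
1–6 (9): add — endpoints in different components.
2–3 (10): add — endpoints in different components.
3–7 (11): skip — 3 and 7 already connected.
1–7 (12): skip — 1 and 7 already connected.
0–4 (13): add — endpoints in different components.
0–2 (14): skip — 0 and 2 already connected.
2–4 (16): skip — 2 and 4 already connected.
4–5 (17): add — endpoints in different components.
Every non-tree edge has weight strictly greater than the heaviest edge on the tree path between its endpoints, so the MST is unique.

Yes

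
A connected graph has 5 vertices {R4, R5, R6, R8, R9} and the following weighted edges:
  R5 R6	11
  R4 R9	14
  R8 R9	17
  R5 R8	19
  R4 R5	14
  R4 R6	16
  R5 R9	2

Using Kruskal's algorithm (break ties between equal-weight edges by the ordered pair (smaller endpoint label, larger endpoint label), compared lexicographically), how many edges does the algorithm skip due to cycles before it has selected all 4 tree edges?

2

Sort edges by weight, then run Kruskal:
R5 R9 (2): add. Components now {R4} {R5,R9} {R8} {R6}
R5 R6 (11): add. Components now {R4} {R5,R6,R9} {R8}
R4 R5 (14): add. Components now {R4,R5,R6,R9} {R8}
R4 R9 (14): skip — R4 and R9 already connected.
R4 R6 (16): skip — R4 and R6 already connected.
R8 R9 (17): add. Components now {R4,R5,R6,R8,R9}
Edges rejected before the tree was complete: 2.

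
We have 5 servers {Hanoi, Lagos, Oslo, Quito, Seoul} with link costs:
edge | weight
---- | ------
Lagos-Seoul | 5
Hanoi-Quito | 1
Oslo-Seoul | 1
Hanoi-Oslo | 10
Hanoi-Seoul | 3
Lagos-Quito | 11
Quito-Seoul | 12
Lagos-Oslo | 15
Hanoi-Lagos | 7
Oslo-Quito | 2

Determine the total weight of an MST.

9

Prim's algorithm from Seoul:
Step 1: frontier [Oslo-Seoul 1, Hanoi-Seoul 3, Lagos-Seoul 5, Quito-Seoul 12] → take Oslo-Seoul (1); add Oslo.
Step 2: frontier [Oslo-Quito 2, Hanoi-Oslo 10, Lagos-Oslo 15, Hanoi-Seoul 3, Lagos-Seoul 5, Quito-Seoul 12] → take Oslo-Quito (2); add Quito.
Step 3: frontier [Hanoi-Oslo 10, Lagos-Oslo 15, Hanoi-Quito 1, Lagos-Quito 11, Hanoi-Seoul 3, Lagos-Seoul 5] → take Hanoi-Quito (1); add Hanoi.
Step 4: frontier [Hanoi-Lagos 7, Lagos-Oslo 15, Lagos-Quito 11, Lagos-Seoul 5] → take Lagos-Seoul (5); add Lagos.
MST edges: Oslo-Seoul, Oslo-Quito, Hanoi-Quito, Lagos-Seoul; total weight 1+2+1+5 = 9.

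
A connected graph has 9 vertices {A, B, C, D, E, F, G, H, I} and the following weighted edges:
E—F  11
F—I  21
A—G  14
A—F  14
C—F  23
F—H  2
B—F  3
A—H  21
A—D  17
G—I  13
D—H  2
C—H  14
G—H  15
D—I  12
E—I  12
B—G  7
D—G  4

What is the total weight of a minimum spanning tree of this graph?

Kruskal's algorithm — process edges by increasing weight (ties by edge label):
D—H (2): add — endpoints in different components.
F—H (2): add — endpoints in different components.
B—F (3): add — endpoints in different components.
D—G (4): add — endpoints in different components.
B—G (7): skip — B and G already connected.
E—F (11): add — endpoints in different components.
D—I (12): add — endpoints in different components.
E—I (12): skip — E and I already connected.
G—I (13): skip — G and I already connected.
A—F (14): add — endpoints in different components.
A—G (14): skip — A and G already connected.
C—H (14): add — endpoints in different components.
MST edges: D—H, F—H, B—F, D—G, E—F, D—I, A—F, C—H; total weight 2+2+3+4+11+12+14+14 = 62.

62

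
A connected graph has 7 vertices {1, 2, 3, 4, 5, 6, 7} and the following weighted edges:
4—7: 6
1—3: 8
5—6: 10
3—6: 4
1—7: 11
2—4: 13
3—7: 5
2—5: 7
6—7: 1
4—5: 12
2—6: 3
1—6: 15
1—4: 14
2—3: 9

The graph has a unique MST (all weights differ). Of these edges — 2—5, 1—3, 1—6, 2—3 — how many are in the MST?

Kruskal: consider edges lightest-first.
6—7 (1): add — endpoints in different components.
2—6 (3): add — endpoints in different components.
3—6 (4): add — endpoints in different components.
3—7 (5): skip — 3 and 7 already connected.
4—7 (6): add — endpoints in different components.
2—5 (7): add — endpoints in different components.
1—3 (8): add — endpoints in different components.
MST edge set: {6—7, 2—6, 3—6, 4—7, 2—5, 1—3}.
Of the listed edges, {2—5, 1—3} are in the MST → 2.

2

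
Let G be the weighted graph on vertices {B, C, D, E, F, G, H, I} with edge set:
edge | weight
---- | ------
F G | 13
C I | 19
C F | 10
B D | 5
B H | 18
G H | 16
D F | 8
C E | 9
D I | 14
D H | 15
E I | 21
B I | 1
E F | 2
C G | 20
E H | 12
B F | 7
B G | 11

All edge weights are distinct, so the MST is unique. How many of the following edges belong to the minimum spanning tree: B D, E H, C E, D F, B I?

4

Sort edges by weight, then run Kruskal:
B I (1): add — endpoints in different components.
E F (2): add — endpoints in different components.
B D (5): add — endpoints in different components.
B F (7): add — endpoints in different components.
D F (8): skip — D and F already connected.
C E (9): add — endpoints in different components.
C F (10): skip — C and F already connected.
B G (11): add — endpoints in different components.
E H (12): add — endpoints in different components.
MST edge set: {B I, E F, B D, B F, C E, B G, E H}.
Of the listed edges, {B D, E H, C E, B I} are in the MST → 4.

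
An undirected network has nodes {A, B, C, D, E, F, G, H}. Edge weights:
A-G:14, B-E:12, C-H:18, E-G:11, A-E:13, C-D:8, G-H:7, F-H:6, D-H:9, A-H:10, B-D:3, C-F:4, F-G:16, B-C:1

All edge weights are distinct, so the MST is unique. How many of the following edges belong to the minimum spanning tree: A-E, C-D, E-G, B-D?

Kruskal: consider edges lightest-first.
B-C (1): add — endpoints in different components.
B-D (3): add — endpoints in different components.
C-F (4): add — endpoints in different components.
F-H (6): add — endpoints in different components.
G-H (7): add — endpoints in different components.
C-D (8): skip — C and D already connected.
D-H (9): skip — D and H already connected.
A-H (10): add — endpoints in different components.
E-G (11): add — endpoints in different components.
MST edge set: {B-C, B-D, C-F, F-H, G-H, A-H, E-G}.
Of the listed edges, {E-G, B-D} are in the MST → 2.

2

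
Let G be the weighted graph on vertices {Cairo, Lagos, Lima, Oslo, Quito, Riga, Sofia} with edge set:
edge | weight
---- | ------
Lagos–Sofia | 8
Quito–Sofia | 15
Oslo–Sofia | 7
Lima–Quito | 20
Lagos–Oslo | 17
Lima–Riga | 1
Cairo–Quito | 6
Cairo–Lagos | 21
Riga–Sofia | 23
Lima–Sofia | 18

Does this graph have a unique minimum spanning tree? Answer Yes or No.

Yes

Kruskal: consider edges lightest-first.
Lima–Riga (1): add — endpoints in different components.
Cairo–Quito (6): add — endpoints in different components.
Oslo–Sofia (7): add — endpoints in different components.
Lagos–Sofia (8): add — endpoints in different components.
Quito–Sofia (15): add — endpoints in different components.
Lagos–Oslo (17): skip — Oslo and Lagos already connected.
Lima–Sofia (18): add — endpoints in different components.
Every non-tree edge has weight strictly greater than the heaviest edge on the tree path between its endpoints, so the MST is unique.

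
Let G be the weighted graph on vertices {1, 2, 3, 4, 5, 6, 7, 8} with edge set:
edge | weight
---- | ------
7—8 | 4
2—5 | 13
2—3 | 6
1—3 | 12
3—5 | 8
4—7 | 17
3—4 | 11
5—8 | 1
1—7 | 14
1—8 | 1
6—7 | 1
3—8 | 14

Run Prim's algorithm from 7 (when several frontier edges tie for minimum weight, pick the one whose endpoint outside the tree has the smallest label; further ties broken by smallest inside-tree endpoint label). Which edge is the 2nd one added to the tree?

7-8

Prim's algorithm from 7:
Step 1: frontier [6—7 1, 7—8 4, 1—7 14, 4—7 17] → take 6—7 (1); add 6.
Step 2: frontier [7—8 4, 1—7 14, 4—7 17] → take 7—8 (4); add 8.
Step 3: frontier [1—7 14, 4—7 17, 1—8 1, 5—8 1, 3—8 14] → take 1—8 (1); add 1.
Step 4: frontier [1—3 12, 4—7 17, 5—8 1, 3—8 14] → take 5—8 (1); add 5.
Step 5: frontier [1—3 12, 3—5 8, 2—5 13, 4—7 17, 3—8 14] → take 3—5 (8); add 3.
Step 6: frontier [2—3 6, 3—4 11, 2—5 13, 4—7 17] → take 2—3 (6); add 2.
Step 7: frontier [3—4 11, 4—7 17] → take 3—4 (11); add 4.
The 2nd edge added is 7—8.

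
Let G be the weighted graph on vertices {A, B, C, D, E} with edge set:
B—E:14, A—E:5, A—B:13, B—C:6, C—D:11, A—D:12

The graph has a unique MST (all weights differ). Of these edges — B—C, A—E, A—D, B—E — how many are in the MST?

3

Kruskal: consider edges lightest-first.
A—E (5): add — endpoints in different components.
B—C (6): add — endpoints in different components.
C—D (11): add — endpoints in different components.
A—D (12): add — endpoints in different components.
MST edge set: {A—E, B—C, C—D, A—D}.
Of the listed edges, {B—C, A—E, A—D} are in the MST → 3.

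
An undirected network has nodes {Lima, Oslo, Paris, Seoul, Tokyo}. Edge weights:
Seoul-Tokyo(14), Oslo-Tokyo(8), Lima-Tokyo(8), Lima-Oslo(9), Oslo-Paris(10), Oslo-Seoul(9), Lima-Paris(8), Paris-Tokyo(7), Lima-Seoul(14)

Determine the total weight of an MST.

32

Grow the tree from Seoul using Prim:
Step 1: frontier [Oslo-Seoul 9, Lima-Seoul 14, Seoul-Tokyo 14] → take Oslo-Seoul (9); add Oslo.
Step 2: frontier [Oslo-Tokyo 8, Lima-Oslo 9, Oslo-Paris 10, Lima-Seoul 14, Seoul-Tokyo 14] → take Oslo-Tokyo (8); add Tokyo.
Step 3: frontier [Lima-Oslo 9, Oslo-Paris 10, Lima-Seoul 14, Paris-Tokyo 7, Lima-Tokyo 8] → take Paris-Tokyo (7); add Paris.
Step 4: frontier [Lima-Oslo 9, Lima-Paris 8, Lima-Seoul 14, Lima-Tokyo 8] → take Lima-Paris (8); add Lima.
MST edges: Oslo-Seoul, Oslo-Tokyo, Paris-Tokyo, Lima-Paris; total weight 9+8+7+8 = 32.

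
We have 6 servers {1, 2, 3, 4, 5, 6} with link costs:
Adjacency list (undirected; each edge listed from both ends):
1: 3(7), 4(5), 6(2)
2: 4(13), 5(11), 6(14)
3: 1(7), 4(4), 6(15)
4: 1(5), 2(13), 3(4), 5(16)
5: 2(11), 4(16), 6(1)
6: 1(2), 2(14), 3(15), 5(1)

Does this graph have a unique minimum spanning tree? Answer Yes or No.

Sort edges by weight, then run Kruskal:
5-6 (1): add. Components now {1} {2} {3} {4} {5,6}
1-6 (2): add. Components now {1,5,6} {2} {3} {4}
3-4 (4): add. Components now {1,5,6} {2} {3,4}
1-4 (5): add. Components now {1,3,4,5,6} {2}
1-3 (7): skip — 1 and 3 already connected.
2-5 (11): add. Components now {1,2,3,4,5,6}
Every non-tree edge has weight strictly greater than the heaviest edge on the tree path between its endpoints, so the MST is unique.

Yes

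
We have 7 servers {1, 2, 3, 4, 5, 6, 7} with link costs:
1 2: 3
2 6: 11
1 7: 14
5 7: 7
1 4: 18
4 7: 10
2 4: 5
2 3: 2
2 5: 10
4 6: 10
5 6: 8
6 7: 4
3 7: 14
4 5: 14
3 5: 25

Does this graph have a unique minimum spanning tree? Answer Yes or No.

Kruskal's algorithm — process edges by increasing weight (ties by edge label):
2 3 (2): add — endpoints in different components.
1 2 (3): add — endpoints in different components.
6 7 (4): add — endpoints in different components.
2 4 (5): add — endpoints in different components.
5 7 (7): add — endpoints in different components.
5 6 (8): skip — 5 and 6 already connected.
2 5 (10): add — endpoints in different components.
Non-tree edge 4 6 has weight 10, equal to the heaviest edge on its tree cycle — swapping gives another MST of the same weight. Not unique.

No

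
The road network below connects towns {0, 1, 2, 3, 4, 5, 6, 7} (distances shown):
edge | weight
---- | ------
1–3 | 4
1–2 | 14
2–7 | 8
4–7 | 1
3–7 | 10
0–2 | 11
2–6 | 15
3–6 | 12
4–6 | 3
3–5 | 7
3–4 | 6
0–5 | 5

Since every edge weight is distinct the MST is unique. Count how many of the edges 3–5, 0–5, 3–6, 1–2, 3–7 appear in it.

Sort edges by weight, then run Kruskal:
4–7 (1): add — endpoints in different components.
4–6 (3): add — endpoints in different components.
1–3 (4): add — endpoints in different components.
0–5 (5): add — endpoints in different components.
3–4 (6): add — endpoints in different components.
3–5 (7): add — endpoints in different components.
2–7 (8): add — endpoints in different components.
MST edge set: {4–7, 4–6, 1–3, 0–5, 3–4, 3–5, 2–7}.
Of the listed edges, {3–5, 0–5} are in the MST → 2.

2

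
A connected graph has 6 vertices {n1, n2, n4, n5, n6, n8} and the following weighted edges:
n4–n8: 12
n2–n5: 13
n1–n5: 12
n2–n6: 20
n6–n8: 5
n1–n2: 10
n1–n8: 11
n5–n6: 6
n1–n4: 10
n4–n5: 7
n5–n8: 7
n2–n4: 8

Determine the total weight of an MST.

Grow the tree from n5 using Prim:
Step 1: frontier [n5–n6 6, n4–n5 7, n5–n8 7, n1–n5 12, n2–n5 13] → take n5–n6 (6); add n6.
Step 2: frontier [n4–n5 7, n5–n8 7, n1–n5 12, n2–n5 13, n6–n8 5, n2–n6 20] → take n6–n8 (5); add n8.
Step 3: frontier [n4–n5 7, n1–n5 12, n2–n5 13, n2–n6 20, n1–n8 11, n4–n8 12] → take n4–n5 (7); add n4.
Step 4: frontier [n2–n4 8, n1–n4 10, n1–n5 12, n2–n5 13, n2–n6 20, n1–n8 11] → take n2–n4 (8); add n2.
Step 5: frontier [n1–n2 10, n1–n4 10, n1–n5 12, n1–n8 11] → take n1–n2 (10); add n1.
MST edges: n5–n6, n6–n8, n4–n5, n2–n4, n1–n2; total weight 6+5+7+8+10 = 36.

36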